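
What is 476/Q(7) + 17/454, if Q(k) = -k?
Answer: -30855/454 ≈ -67.963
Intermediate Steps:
476/Q(7) + 17/454 = 476/((-1*7)) + 17/454 = 476/(-7) + 17*(1/454) = 476*(-1/7) + 17/454 = -68 + 17/454 = -30855/454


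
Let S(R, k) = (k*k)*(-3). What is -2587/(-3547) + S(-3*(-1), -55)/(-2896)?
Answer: 39680977/10272112 ≈ 3.8630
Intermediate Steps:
S(R, k) = -3*k² (S(R, k) = k²*(-3) = -3*k²)
-2587/(-3547) + S(-3*(-1), -55)/(-2896) = -2587/(-3547) - 3*(-55)²/(-2896) = -2587*(-1/3547) - 3*3025*(-1/2896) = 2587/3547 - 9075*(-1/2896) = 2587/3547 + 9075/2896 = 39680977/10272112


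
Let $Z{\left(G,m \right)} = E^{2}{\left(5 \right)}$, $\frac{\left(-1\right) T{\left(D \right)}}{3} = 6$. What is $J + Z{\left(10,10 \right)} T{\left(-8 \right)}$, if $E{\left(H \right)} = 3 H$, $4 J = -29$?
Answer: $- \frac{16229}{4} \approx -4057.3$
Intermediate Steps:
$J = - \frac{29}{4}$ ($J = \frac{1}{4} \left(-29\right) = - \frac{29}{4} \approx -7.25$)
$T{\left(D \right)} = -18$ ($T{\left(D \right)} = \left(-3\right) 6 = -18$)
$Z{\left(G,m \right)} = 225$ ($Z{\left(G,m \right)} = \left(3 \cdot 5\right)^{2} = 15^{2} = 225$)
$J + Z{\left(10,10 \right)} T{\left(-8 \right)} = - \frac{29}{4} + 225 \left(-18\right) = - \frac{29}{4} - 4050 = - \frac{16229}{4}$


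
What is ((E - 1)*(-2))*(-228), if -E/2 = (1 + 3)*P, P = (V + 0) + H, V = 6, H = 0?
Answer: -22344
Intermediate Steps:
P = 6 (P = (6 + 0) + 0 = 6 + 0 = 6)
E = -48 (E = -2*(1 + 3)*6 = -8*6 = -2*24 = -48)
((E - 1)*(-2))*(-228) = ((-48 - 1)*(-2))*(-228) = -49*(-2)*(-228) = 98*(-228) = -22344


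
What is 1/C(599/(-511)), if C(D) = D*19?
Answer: -511/11381 ≈ -0.044899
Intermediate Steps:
C(D) = 19*D
1/C(599/(-511)) = 1/(19*(599/(-511))) = 1/(19*(599*(-1/511))) = 1/(19*(-599/511)) = 1/(-11381/511) = -511/11381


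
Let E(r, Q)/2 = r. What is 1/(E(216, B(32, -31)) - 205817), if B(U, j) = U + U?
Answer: -1/205385 ≈ -4.8689e-6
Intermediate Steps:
B(U, j) = 2*U
E(r, Q) = 2*r
1/(E(216, B(32, -31)) - 205817) = 1/(2*216 - 205817) = 1/(432 - 205817) = 1/(-205385) = -1/205385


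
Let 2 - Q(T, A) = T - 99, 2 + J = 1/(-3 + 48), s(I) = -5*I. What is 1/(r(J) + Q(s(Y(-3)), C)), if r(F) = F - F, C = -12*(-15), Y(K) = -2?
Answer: 1/91 ≈ 0.010989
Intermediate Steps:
J = -89/45 (J = -2 + 1/(-3 + 48) = -2 + 1/45 = -89/45 ≈ -1.9778)
C = 180
r(F) = 0
Q(T, A) = 101 - T (Q(T, A) = 2 - (T - 99) = 2 - (-99 + T) = 2 + (99 - T) = 101 - T)
1/(r(J) + Q(s(Y(-3)), C)) = 1/(0 + (101 - (-5)*(-2))) = 1/(0 + (101 - 1*10)) = 1/(0 + (101 - 10)) = 1/(0 + 91) = 1/91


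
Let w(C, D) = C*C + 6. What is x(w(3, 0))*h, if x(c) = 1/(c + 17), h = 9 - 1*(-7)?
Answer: ½ ≈ 0.50000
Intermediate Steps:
w(C, D) = 6 + C² (w(C, D) = C² + 6 = 6 + C²)
h = 16 (h = 9 + 7 = 16)
x(c) = 1/(17 + c)
x(w(3, 0))*h = 16/(17 + (6 + 3²)) = 16/(17 + (6 + 9)) = 16/(17 + 15) = 16/32 = (1/32)*16 = ½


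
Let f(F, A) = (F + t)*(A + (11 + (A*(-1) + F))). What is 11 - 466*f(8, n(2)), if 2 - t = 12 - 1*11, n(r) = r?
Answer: -79675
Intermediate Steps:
t = 1 (t = 2 - (12 - 1*11) = 2 - (12 - 11) = 2 - 1*1 = 2 - 1 = 1)
f(F, A) = (1 + F)*(11 + F) (f(F, A) = (F + 1)*(A + (11 + (A*(-1) + F))) = (1 + F)*(A + (11 + (-A + F))) = (1 + F)*(A + (11 + (F - A))) = (1 + F)*(A + (11 + F - A)) = (1 + F)*(11 + F))
11 - 466*f(8, n(2)) = 11 - 466*(11 + 8**2 + 12*8) = 11 - 466*(11 + 64 + 96) = 11 - 466*171 = 11 - 79686 = -79675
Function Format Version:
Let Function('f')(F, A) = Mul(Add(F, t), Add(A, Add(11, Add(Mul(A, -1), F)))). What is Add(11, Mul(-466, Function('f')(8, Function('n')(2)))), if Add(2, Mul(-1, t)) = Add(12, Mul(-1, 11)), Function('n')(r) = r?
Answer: -79675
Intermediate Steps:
t = 1 (t = Add(2, Mul(-1, Add(12, Mul(-1, 11)))) = Add(2, Mul(-1, Add(12, -11))) = Add(2, Mul(-1, 1)) = Add(2, -1) = 1)
Function('f')(F, A) = Mul(Add(1, F), Add(11, F)) (Function('f')(F, A) = Mul(Add(F, 1), Add(A, Add(11, Add(Mul(A, -1), F)))) = Mul(Add(1, F), Add(A, Add(11, Add(Mul(-1, A), F)))) = Mul(Add(1, F), Add(A, Add(11, Add(F, Mul(-1, A))))) = Mul(Add(1, F), Add(A, Add(11, F, Mul(-1, A)))) = Mul(Add(1, F), Add(11, F)))
Add(11, Mul(-466, Function('f')(8, Function('n')(2)))) = Add(11, Mul(-466, Add(11, Pow(8, 2), Mul(12, 8)))) = Add(11, Mul(-466, Add(11, 64, 96))) = Add(11, Mul(-466, 171)) = Add(11, -79686) = -79675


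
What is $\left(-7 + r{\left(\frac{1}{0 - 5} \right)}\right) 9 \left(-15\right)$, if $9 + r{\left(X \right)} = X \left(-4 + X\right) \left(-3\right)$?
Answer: $\frac{12501}{5} \approx 2500.2$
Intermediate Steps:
$r{\left(X \right)} = -9 - 3 X \left(-4 + X\right)$ ($r{\left(X \right)} = -9 + X \left(-4 + X\right) \left(-3\right) = -9 - 3 X \left(-4 + X\right)$)
$\left(-7 + r{\left(\frac{1}{0 - 5} \right)}\right) 9 \left(-15\right) = \left(-7 - \left(9 - \frac{12}{0 - 5} + \frac{3}{\left(0 - 5\right)^{2}}\right)\right) 9 \left(-15\right) = \left(-7 - \left(9 + \frac{3}{25} + \frac{12}{5}\right)\right) 9 \left(-15\right) = \left(-7 - \left(\frac{57}{5} + \frac{3}{25}\right)\right) 9 \left(-15\right) = \left(-7 - \frac{288}{25}\right) 9 \left(-15\right) = \left(- \frac{463}{25}\right) 9 \left(-15\right) = \left(- \frac{4167}{25}\right) \left(-15\right) = \frac{12501}{5}$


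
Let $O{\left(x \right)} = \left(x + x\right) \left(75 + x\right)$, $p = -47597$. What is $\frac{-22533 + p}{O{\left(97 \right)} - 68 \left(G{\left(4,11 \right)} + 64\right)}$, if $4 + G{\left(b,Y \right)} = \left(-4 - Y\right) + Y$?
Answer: $- \frac{7013}{2956} \approx -2.3725$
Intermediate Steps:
$G{\left(b,Y \right)} = -8$ ($G{\left(b,Y \right)} = -4 + \left(\left(-4 - Y\right) + Y\right) = -4 - 4 = -8$)
$O{\left(x \right)} = 2 x \left(75 + x\right)$
$\frac{-22533 + p}{O{\left(97 \right)} - 68 \left(G{\left(4,11 \right)} + 64\right)} = \frac{-22533 - 47597}{2 \cdot 97 \left(75 + 97\right) - 68 \left(-8 + 64\right)} = - \frac{70130}{2 \cdot 97 \cdot 172 - 3808} = - \frac{70130}{33368 - 3808} = - \frac{70130}{29560} = \left(-70130\right) \frac{1}{29560} = - \frac{7013}{2956}$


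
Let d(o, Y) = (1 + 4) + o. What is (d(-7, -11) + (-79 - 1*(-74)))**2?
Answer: 49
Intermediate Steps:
d(o, Y) = 5 + o
(d(-7, -11) + (-79 - 1*(-74)))**2 = ((5 - 7) + (-79 - 1*(-74)))**2 = (-2 + (-79 + 74))**2 = (-2 - 5)**2 = (-7)**2 = 49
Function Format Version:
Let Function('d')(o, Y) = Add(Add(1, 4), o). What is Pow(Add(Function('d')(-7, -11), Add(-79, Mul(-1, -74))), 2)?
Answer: 49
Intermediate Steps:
Function('d')(o, Y) = Add(5, o)
Pow(Add(Function('d')(-7, -11), Add(-79, Mul(-1, -74))), 2) = Pow(Add(Add(5, -7), Add(-79, Mul(-1, -74))), 2) = Pow(Add(-2, Add(-79, 74)), 2) = Pow(Add(-2, -5), 2) = Pow(-7, 2) = 49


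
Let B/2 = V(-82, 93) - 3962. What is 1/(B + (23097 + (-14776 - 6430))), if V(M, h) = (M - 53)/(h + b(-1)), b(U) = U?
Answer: -46/277653 ≈ -0.00016567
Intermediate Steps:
V(M, h) = (-53 + M)/(-1 + h) (V(M, h) = (M - 53)/(h - 1) = (-53 + M)/(-1 + h))
B = -364639/46 (B = 2*((-53 - 82)/(-1 + 93) - 3962) = 2*(-135/92 - 3962) = 2*(-364639/92) = -364639/46 ≈ -7926.9)
1/(B + (23097 + (-14776 - 6430))) = 1/(-364639/46 + (23097 + (-14776 - 6430))) = 1/(-364639/46 + (23097 - 21206)) = 1/(-364639/46 + 1891) = 1/(-277653/46) = -46/277653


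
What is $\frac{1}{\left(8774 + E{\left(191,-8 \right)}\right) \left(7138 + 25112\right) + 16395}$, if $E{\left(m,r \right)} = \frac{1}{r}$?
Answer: $\frac{4}{1131895455} \approx 3.5339 \cdot 10^{-9}$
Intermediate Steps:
$\frac{1}{\left(8774 + E{\left(191,-8 \right)}\right) \left(7138 + 25112\right) + 16395} = \frac{1}{\left(8774 + \frac{1}{-8}\right) \left(7138 + 25112\right) + 16395} = \frac{1}{\left(8774 - \frac{1}{8}\right) 32250 + 16395} = \frac{1}{\frac{70191}{8} \cdot 32250 + 16395} = \frac{1}{\frac{1131829875}{4} + 16395} = \frac{1}{\frac{1131895455}{4}} = \frac{4}{1131895455}$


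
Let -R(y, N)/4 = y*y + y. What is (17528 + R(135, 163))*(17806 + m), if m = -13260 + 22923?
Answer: -1535846728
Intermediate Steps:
m = 9663
R(y, N) = -4*y - 4*y² (R(y, N) = -4*(y*y + y) = -4*(y² + y) = -4*(y + y²) = -4*y - 4*y²)
(17528 + R(135, 163))*(17806 + m) = (17528 - 4*135*(1 + 135))*(17806 + 9663) = (17528 - 4*135*136)*27469 = (17528 - 73440)*27469 = -55912*27469 = -1535846728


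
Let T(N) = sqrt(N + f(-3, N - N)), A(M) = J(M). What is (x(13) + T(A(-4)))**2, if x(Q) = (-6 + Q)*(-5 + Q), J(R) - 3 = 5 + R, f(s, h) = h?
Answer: 3364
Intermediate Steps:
J(R) = 8 + R (J(R) = 3 + (5 + R) = 8 + R)
A(M) = 8 + M
T(N) = sqrt(N) (T(N) = sqrt(N + (N - N)) = sqrt(N + 0) = sqrt(N))
(x(13) + T(A(-4)))**2 = ((30 + 13**2 - 11*13) + sqrt(8 - 4))**2 = ((30 + 169 - 143) + sqrt(4))**2 = (56 + 2)**2 = 58**2 = 3364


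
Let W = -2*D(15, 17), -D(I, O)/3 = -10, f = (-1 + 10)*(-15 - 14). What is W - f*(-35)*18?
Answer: -164490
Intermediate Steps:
f = -261 (f = 9*(-29) = -261)
D(I, O) = 30 (D(I, O) = -3*(-10) = 30)
W = -60 (W = -2*30 = -60)
W - f*(-35)*18 = -60 - (-261*(-35))*18 = -60 - 9135*18 = -60 - 1*164430 = -60 - 164430 = -164490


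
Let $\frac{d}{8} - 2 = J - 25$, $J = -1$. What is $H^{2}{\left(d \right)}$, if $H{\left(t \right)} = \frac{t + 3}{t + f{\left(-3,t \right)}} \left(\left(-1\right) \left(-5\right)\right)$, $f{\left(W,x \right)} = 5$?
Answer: $\frac{893025}{34969} \approx 25.538$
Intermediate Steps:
$d = -192$ ($d = 16 + 8 \left(-1 - 25\right) = 16 + 8 \left(-26\right) = 16 - 208 = -192$)
$H{\left(t \right)} = \frac{5 \left(3 + t\right)}{5 + t}$ ($H{\left(t \right)} = \frac{t + 3}{t + 5} \left(\left(-1\right) \left(-5\right)\right) = \frac{3 + t}{5 + t} 5 = \frac{5 \left(3 + t\right)}{5 + t}$)
$H^{2}{\left(d \right)} = \left(\frac{5 \left(3 - 192\right)}{5 - 192}\right)^{2} = \left(5 \frac{1}{-187} \left(-189\right)\right)^{2} = \left(5 \left(- \frac{1}{187}\right) \left(-189\right)\right)^{2} = \left(\frac{945}{187}\right)^{2} = \frac{893025}{34969}$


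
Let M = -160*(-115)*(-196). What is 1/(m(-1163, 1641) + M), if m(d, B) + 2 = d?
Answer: -1/3607565 ≈ -2.7720e-7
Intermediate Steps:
m(d, B) = -2 + d
M = -3606400 (M = 18400*(-196) = -3606400)
1/(m(-1163, 1641) + M) = 1/((-2 - 1163) - 3606400) = 1/(-1165 - 3606400) = 1/(-3607565) = -1/3607565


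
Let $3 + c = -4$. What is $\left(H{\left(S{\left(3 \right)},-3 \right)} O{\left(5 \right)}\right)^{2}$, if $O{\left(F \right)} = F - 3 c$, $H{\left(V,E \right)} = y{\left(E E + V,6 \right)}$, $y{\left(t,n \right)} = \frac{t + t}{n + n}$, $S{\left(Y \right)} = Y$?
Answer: $2704$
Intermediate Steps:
$c = -7$ ($c = -3 - 4 = -7$)
$y{\left(t,n \right)} = \frac{t}{n}$ ($y{\left(t,n \right)} = \frac{2 t}{2 n} = 2 t \frac{1}{2 n} = \frac{t}{n}$)
$H{\left(V,E \right)} = \frac{V}{6} + \frac{E^{2}}{6}$ ($H{\left(V,E \right)} = \frac{E E + V}{6} = \left(E^{2} + V\right) \frac{1}{6} = \left(V + E^{2}\right) \frac{1}{6} = \frac{V}{6} + \frac{E^{2}}{6}$)
$O{\left(F \right)} = 21 + F$ ($O{\left(F \right)} = F - -21 = F + 21 = 21 + F$)
$\left(H{\left(S{\left(3 \right)},-3 \right)} O{\left(5 \right)}\right)^{2} = \left(\left(\frac{1}{6} \cdot 3 + \frac{\left(-3\right)^{2}}{6}\right) \left(21 + 5\right)\right)^{2} = \left(\left(\frac{1}{2} + \frac{1}{6} \cdot 9\right) 26\right)^{2} = \left(\left(\frac{1}{2} + \frac{3}{2}\right) 26\right)^{2} = \left(2 \cdot 26\right)^{2} = 52^{2} = 2704$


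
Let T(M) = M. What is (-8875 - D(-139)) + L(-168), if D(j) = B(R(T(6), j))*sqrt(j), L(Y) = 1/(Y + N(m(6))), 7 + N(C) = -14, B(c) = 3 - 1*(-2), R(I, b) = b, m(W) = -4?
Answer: -1677376/189 - 5*I*sqrt(139) ≈ -8875.0 - 58.949*I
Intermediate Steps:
B(c) = 5 (B(c) = 3 + 2 = 5)
N(C) = -21 (N(C) = -7 - 14 = -21)
L(Y) = 1/(-21 + Y) (L(Y) = 1/(Y - 21) = 1/(-21 + Y))
D(j) = 5*sqrt(j)
(-8875 - D(-139)) + L(-168) = (-8875 - 5*sqrt(-139)) + 1/(-21 - 168) = (-8875 - 5*I*sqrt(139)) + 1/(-189) = (-8875 - 5*I*sqrt(139)) - 1/189 = -1677376/189 - 5*I*sqrt(139)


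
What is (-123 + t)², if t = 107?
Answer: 256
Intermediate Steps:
(-123 + t)² = (-123 + 107)² = (-16)² = 256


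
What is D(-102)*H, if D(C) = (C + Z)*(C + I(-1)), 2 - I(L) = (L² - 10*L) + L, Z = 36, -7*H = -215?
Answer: 1560900/7 ≈ 2.2299e+5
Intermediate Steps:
H = 215/7 (H = -⅐*(-215) = 215/7 ≈ 30.714)
I(L) = 2 - L² + 9*L (I(L) = 2 - ((L² - 10*L) + L) = 2 - (L² - 9*L) = 2 + (-L² + 9*L) = 2 - L² + 9*L)
D(C) = (-8 + C)*(36 + C) (D(C) = (C + 36)*(C + (2 - 1*(-1)² + 9*(-1))) = (36 + C)*(C + (2 - 1*1 - 9)) = (36 + C)*(C + (2 - 1 - 9)) = (36 + C)*(C - 8) = (36 + C)*(-8 + C) = (-8 + C)*(36 + C))
D(-102)*H = (-288 + (-102)² + 28*(-102))*(215/7) = (-288 + 10404 - 2856)*(215/7) = 7260*(215/7) = 1560900/7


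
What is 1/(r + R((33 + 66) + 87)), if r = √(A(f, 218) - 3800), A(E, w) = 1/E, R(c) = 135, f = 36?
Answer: 4860/792899 - 6*I*√136799/792899 ≈ 0.0061294 - 0.0027988*I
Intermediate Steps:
r = I*√136799/6 (r = √(1/36 - 3800) = √(-136799/36) = I*√136799/6 ≈ 61.644*I)
1/(r + R((33 + 66) + 87)) = 1/(I*√136799/6 + 135) = 1/(135 + I*√136799/6)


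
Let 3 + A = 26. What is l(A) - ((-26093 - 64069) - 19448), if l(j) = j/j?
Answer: 109611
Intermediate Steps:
A = 23 (A = -3 + 26 = 23)
l(j) = 1
l(A) - ((-26093 - 64069) - 19448) = 1 - ((-26093 - 64069) - 19448) = 1 - (-90162 - 19448) = 1 - 1*(-109610) = 1 + 109610 = 109611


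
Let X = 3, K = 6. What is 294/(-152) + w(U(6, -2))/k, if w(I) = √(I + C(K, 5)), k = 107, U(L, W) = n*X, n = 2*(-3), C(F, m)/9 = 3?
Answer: -15501/8132 ≈ -1.9062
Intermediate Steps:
C(F, m) = 27 (C(F, m) = 9*3 = 27)
n = -6
U(L, W) = -18 (U(L, W) = -6*3 = -18)
w(I) = √(27 + I) (w(I) = √(I + 27) = √(27 + I))
294/(-152) + w(U(6, -2))/k = 294/(-152) + √(27 - 18)/107 = 294*(-1/152) + √9*(1/107) = -147/76 + 3*(1/107) = -147/76 + 3/107 = -15501/8132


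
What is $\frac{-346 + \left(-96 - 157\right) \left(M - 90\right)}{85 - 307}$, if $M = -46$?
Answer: $- \frac{5677}{37} \approx -153.43$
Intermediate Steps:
$\frac{-346 + \left(-96 - 157\right) \left(M - 90\right)}{85 - 307} = \frac{-346 + \left(-96 - 157\right) \left(-46 - 90\right)}{85 - 307} = \frac{-346 - -34408}{-222} = \left(-346 + 34408\right) \left(- \frac{1}{222}\right) = 34062 \left(- \frac{1}{222}\right) = - \frac{5677}{37}$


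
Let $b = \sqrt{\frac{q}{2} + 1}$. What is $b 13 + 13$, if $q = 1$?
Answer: $13 + \frac{13 \sqrt{6}}{2} \approx 28.922$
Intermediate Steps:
$b = \frac{\sqrt{6}}{2}$ ($b = \sqrt{1 \cdot \frac{1}{2} + 1} = \sqrt{\frac{1}{2} + 1} = \sqrt{\frac{3}{2}} = \frac{\sqrt{6}}{2} \approx 1.2247$)
$b 13 + 13 = \frac{\sqrt{6}}{2} \cdot 13 + 13 = \frac{13 \sqrt{6}}{2} + 13 = 13 + \frac{13 \sqrt{6}}{2}$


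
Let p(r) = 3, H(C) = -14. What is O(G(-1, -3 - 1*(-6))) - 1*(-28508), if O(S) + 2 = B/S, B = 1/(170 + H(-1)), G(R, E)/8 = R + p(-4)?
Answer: 71150977/2496 ≈ 28506.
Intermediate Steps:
G(R, E) = 24 + 8*R (G(R, E) = 8*(R + 3) = 8*(3 + R) = 24 + 8*R)
B = 1/156 (B = 1/(170 - 14) = 1/156 ≈ 0.0064103)
O(S) = -2 + 1/(156*S)
O(G(-1, -3 - 1*(-6))) - 1*(-28508) = (-2 + 1/(156*(24 + 8*(-1)))) - 1*(-28508) = (-2 + 1/(156*(24 - 8))) + 28508 = (-2 + (1/156)/16) + 28508 = (-2 + (1/156)*(1/16)) + 28508 = (-2 + 1/2496) + 28508 = -4991/2496 + 28508 = 71150977/2496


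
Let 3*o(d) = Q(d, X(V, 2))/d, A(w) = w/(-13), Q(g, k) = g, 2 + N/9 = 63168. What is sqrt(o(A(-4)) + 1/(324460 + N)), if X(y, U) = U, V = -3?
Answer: sqrt(2392108574934)/2678862 ≈ 0.57735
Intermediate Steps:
N = 568494 (N = -18 + 9*63168 = -18 + 568512 = 568494)
A(w) = -w/13 (A(w) = w*(-1/13) = -w/13)
o(d) = 1/3 (o(d) = (d/d)/3 = (1/3)*1 = 1/3)
sqrt(o(A(-4)) + 1/(324460 + N)) = sqrt(1/3 + 1/(324460 + 568494)) = sqrt(1/3 + 1/892954) = sqrt(892957/2678862) = sqrt(2392108574934)/2678862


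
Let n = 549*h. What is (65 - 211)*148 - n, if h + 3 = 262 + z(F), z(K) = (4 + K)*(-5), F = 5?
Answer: -139094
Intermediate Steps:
z(K) = -20 - 5*K
h = 214 (h = -3 + (262 + (-20 - 5*5)) = -3 + (262 + (-20 - 25)) = -3 + (262 - 45) = -3 + 217 = 214)
n = 117486 (n = 549*214 = 117486)
(65 - 211)*148 - n = (65 - 211)*148 - 1*117486 = -146*148 - 117486 = -21608 - 117486 = -139094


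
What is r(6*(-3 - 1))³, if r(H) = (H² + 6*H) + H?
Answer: 67917312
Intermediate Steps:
r(H) = H² + 7*H
r(6*(-3 - 1))³ = ((6*(-3 - 1))*(7 + 6*(-3 - 1)))³ = ((6*(-4))*(7 + 6*(-4)))³ = (-24*(7 - 24))³ = (-24*(-17))³ = 408³ = 67917312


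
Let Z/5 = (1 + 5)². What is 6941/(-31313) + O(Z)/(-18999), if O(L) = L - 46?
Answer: -136068001/594915687 ≈ -0.22872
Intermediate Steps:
Z = 180 (Z = 5*(1 + 5)² = 5*6² = 5*36 = 180)
O(L) = -46 + L
6941/(-31313) + O(Z)/(-18999) = 6941/(-31313) + (-46 + 180)/(-18999) = 6941*(-1/31313) + 134*(-1/18999) = -6941/31313 - 134/18999 = -136068001/594915687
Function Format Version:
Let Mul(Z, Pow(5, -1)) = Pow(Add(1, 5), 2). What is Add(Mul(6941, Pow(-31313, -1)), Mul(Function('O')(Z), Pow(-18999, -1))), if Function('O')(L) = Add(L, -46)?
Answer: Rational(-136068001, 594915687) ≈ -0.22872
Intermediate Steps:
Z = 180 (Z = Mul(5, Pow(Add(1, 5), 2)) = Mul(5, Pow(6, 2)) = Mul(5, 36) = 180)
Function('O')(L) = Add(-46, L)
Add(Mul(6941, Pow(-31313, -1)), Mul(Function('O')(Z), Pow(-18999, -1))) = Add(Mul(6941, Pow(-31313, -1)), Mul(Add(-46, 180), Pow(-18999, -1))) = Add(Mul(6941, Rational(-1, 31313)), Mul(134, Rational(-1, 18999))) = Add(Rational(-6941, 31313), Rational(-134, 18999)) = Rational(-136068001, 594915687)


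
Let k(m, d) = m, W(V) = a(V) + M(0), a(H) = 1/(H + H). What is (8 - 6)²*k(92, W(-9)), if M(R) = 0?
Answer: 368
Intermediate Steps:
a(H) = 1/(2*H)
W(V) = 1/(2*V) (W(V) = 1/(2*V) + 0 = 1/(2*V))
(8 - 6)²*k(92, W(-9)) = (8 - 6)²*92 = 2²*92 = 4*92 = 368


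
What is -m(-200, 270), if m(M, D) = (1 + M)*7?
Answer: 1393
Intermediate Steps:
m(M, D) = 7 + 7*M
-m(-200, 270) = -(7 + 7*(-200)) = -(7 - 1400) = -1*(-1393) = 1393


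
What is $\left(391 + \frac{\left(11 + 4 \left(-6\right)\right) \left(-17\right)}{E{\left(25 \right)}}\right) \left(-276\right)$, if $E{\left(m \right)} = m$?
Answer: $- \frac{2758896}{25} \approx -1.1036 \cdot 10^{5}$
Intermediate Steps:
$\left(391 + \frac{\left(11 + 4 \left(-6\right)\right) \left(-17\right)}{E{\left(25 \right)}}\right) \left(-276\right) = \left(391 + \frac{\left(11 + 4 \left(-6\right)\right) \left(-17\right)}{25}\right) \left(-276\right) = \left(391 + \left(11 - 24\right) \left(-17\right) \frac{1}{25}\right) \left(-276\right) = \left(391 + \left(-13\right) \left(-17\right) \frac{1}{25}\right) \left(-276\right) = \left(391 + 221 \cdot \frac{1}{25}\right) \left(-276\right) = \left(391 + \frac{221}{25}\right) \left(-276\right) = \frac{9996}{25} \left(-276\right) = - \frac{2758896}{25}$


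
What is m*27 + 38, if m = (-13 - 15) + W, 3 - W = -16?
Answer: -205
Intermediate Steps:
W = 19 (W = 3 - 1*(-16) = 3 + 16 = 19)
m = -9 (m = (-13 - 15) + 19 = -28 + 19 = -9)
m*27 + 38 = -9*27 + 38 = -243 + 38 = -205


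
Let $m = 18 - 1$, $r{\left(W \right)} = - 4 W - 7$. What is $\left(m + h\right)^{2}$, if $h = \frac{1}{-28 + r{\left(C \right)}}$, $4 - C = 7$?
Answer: $\frac{152100}{529} \approx 287.52$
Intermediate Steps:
$C = -3$ ($C = 4 - 7 = -3$)
$r{\left(W \right)} = -7 - 4 W$
$h = - \frac{1}{23}$ ($h = \frac{1}{-28 - -5} = \frac{1}{-28 + \left(-7 + 12\right)} = \frac{1}{-28 + 5} = \frac{1}{-23} = - \frac{1}{23} \approx -0.043478$)
$m = 17$
$\left(m + h\right)^{2} = \left(17 - \frac{1}{23}\right)^{2} = \left(\frac{390}{23}\right)^{2} = \frac{152100}{529}$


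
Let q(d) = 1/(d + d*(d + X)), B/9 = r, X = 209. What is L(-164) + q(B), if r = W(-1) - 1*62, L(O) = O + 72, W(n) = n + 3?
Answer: -16394399/178200 ≈ -92.000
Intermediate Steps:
W(n) = 3 + n
L(O) = 72 + O
r = -60 (r = (3 - 1) - 1*62 = 2 - 62 = -60)
B = -540 (B = 9*(-60) = -540)
q(d) = 1/(d + d*(209 + d)) (q(d) = 1/(d + d*(d + 209)) = 1/(d + d*(209 + d)))
L(-164) + q(B) = (72 - 164) + 1/((-540)*(210 - 540)) = -92 - 1/540/(-330) = -92 - 1/540*(-1/330) = -92 + 1/178200 = -16394399/178200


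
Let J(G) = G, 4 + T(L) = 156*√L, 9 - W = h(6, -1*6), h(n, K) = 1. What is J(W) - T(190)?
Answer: 12 - 156*√190 ≈ -2138.3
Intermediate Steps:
W = 8 (W = 9 - 1*1 = 9 - 1 = 8)
T(L) = -4 + 156*√L
J(W) - T(190) = 8 - (-4 + 156*√190) = 8 + (4 - 156*√190) = 12 - 156*√190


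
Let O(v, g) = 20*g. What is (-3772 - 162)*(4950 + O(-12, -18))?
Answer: -18057060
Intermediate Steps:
(-3772 - 162)*(4950 + O(-12, -18)) = (-3772 - 162)*(4950 + 20*(-18)) = -3934*(4950 - 360) = -3934*4590 = -18057060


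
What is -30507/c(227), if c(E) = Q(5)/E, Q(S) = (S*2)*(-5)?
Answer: 6925089/50 ≈ 1.3850e+5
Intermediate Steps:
Q(S) = -10*S (Q(S) = (2*S)*(-5) = -10*S)
c(E) = -50/E (c(E) = (-10*5)/E = -50/E)
-30507/c(227) = -30507/((-50/227)) = -30507/((-50*1/227)) = -30507/(-50/227) = -30507*(-227/50) = 6925089/50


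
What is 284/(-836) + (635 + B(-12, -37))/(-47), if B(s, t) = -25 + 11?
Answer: -133126/9823 ≈ -13.552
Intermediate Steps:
B(s, t) = -14
284/(-836) + (635 + B(-12, -37))/(-47) = 284/(-836) + (635 - 14)/(-47) = 284*(-1/836) + 621*(-1/47) = -71/209 - 621/47 = -133126/9823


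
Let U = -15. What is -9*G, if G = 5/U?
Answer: 3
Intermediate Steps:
G = -⅓ (G = 5/(-15) = 5*(-1/15) = -⅓ ≈ -0.33333)
-9*G = -9*(-⅓) = 3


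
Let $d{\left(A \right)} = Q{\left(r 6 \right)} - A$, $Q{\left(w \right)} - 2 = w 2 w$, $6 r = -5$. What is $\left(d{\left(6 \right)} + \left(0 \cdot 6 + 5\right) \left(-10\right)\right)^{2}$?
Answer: $16$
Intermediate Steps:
$r = - \frac{5}{6}$ ($r = \frac{1}{6} \left(-5\right) = - \frac{5}{6} \approx -0.83333$)
$Q{\left(w \right)} = 2 + 2 w^{2}$ ($Q{\left(w \right)} = 2 + w 2 w = 2 + 2 w w = 2 + 2 w^{2}$)
$d{\left(A \right)} = 52 - A$ ($d{\left(A \right)} = \left(2 + 2 \left(\left(- \frac{5}{6}\right) 6\right)^{2}\right) - A = \left(2 + 2 \left(-5\right)^{2}\right) - A = \left(2 + 2 \cdot 25\right) - A = \left(2 + 50\right) - A = 52 - A$)
$\left(d{\left(6 \right)} + \left(0 \cdot 6 + 5\right) \left(-10\right)\right)^{2} = \left(\left(52 - 6\right) + \left(0 \cdot 6 + 5\right) \left(-10\right)\right)^{2} = \left(\left(52 - 6\right) + \left(0 + 5\right) \left(-10\right)\right)^{2} = \left(46 + 5 \left(-10\right)\right)^{2} = \left(46 - 50\right)^{2} = \left(-4\right)^{2} = 16$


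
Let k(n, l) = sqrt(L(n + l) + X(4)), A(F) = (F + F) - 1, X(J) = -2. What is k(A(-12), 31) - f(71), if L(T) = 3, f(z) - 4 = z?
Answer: -74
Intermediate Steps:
f(z) = 4 + z
A(F) = -1 + 2*F (A(F) = 2*F - 1 = -1 + 2*F)
k(n, l) = 1 (k(n, l) = sqrt(3 - 2) = sqrt(1) = 1)
k(A(-12), 31) - f(71) = 1 - (4 + 71) = 1 - 1*75 = 1 - 75 = -74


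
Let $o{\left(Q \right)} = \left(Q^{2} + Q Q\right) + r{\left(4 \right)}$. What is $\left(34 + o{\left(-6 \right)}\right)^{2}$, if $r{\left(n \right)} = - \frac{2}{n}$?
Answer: $\frac{44521}{4} \approx 11130.0$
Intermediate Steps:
$o{\left(Q \right)} = - \frac{1}{2} + 2 Q^{2}$ ($o{\left(Q \right)} = \left(Q^{2} + Q Q\right) - \frac{2}{4} = \left(Q^{2} + Q^{2}\right) - \frac{1}{2} = 2 Q^{2} - \frac{1}{2} = - \frac{1}{2} + 2 Q^{2}$)
$\left(34 + o{\left(-6 \right)}\right)^{2} = \left(34 - \left(\frac{1}{2} - 2 \left(-6\right)^{2}\right)\right)^{2} = \left(34 + \left(- \frac{1}{2} + 2 \cdot 36\right)\right)^{2} = \left(34 + \left(- \frac{1}{2} + 72\right)\right)^{2} = \left(34 + \frac{143}{2}\right)^{2} = \left(\frac{211}{2}\right)^{2} = \frac{44521}{4}$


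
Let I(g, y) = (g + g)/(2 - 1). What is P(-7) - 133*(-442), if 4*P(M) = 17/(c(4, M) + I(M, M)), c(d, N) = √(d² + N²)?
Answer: 15401813/262 - 17*√65/524 ≈ 58785.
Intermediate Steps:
c(d, N) = √(N² + d²)
I(g, y) = 2*g (I(g, y) = (2*g)/1 = (2*g)*1 = 2*g)
P(M) = 17/(4*(√(16 + M²) + 2*M)) (P(M) = (17/(√(M² + 4²) + 2*M))/4 = (17/(√(M² + 16) + 2*M))/4 = (17/(√(16 + M²) + 2*M))/4 = 17/(4*(√(16 + M²) + 2*M)))
P(-7) - 133*(-442) = 17/(4*(√(16 + (-7)²) + 2*(-7))) - 133*(-442) = 17/(4*(√(16 + 49) - 14)) + 58786 = 17/(4*(√65 - 14)) + 58786 = 17/(4*(-14 + √65)) + 58786 = 58786 + 17/(4*(-14 + √65))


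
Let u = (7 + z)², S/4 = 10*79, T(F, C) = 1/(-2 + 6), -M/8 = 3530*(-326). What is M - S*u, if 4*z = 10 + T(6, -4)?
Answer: 285353125/32 ≈ 8.9173e+6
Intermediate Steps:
M = 9206240 (M = -28240*(-326) = -8*(-1150780) = 9206240)
T(F, C) = ¼ (T(F, C) = 1/4 = ¼)
z = 41/16 (z = (10 + ¼)/4 = (¼)*(41/4) = 41/16 ≈ 2.5625)
S = 3160 (S = 4*(10*79) = 4*790 = 3160)
u = 23409/256 (u = (7 + 41/16)² = (153/16)² = 23409/256 ≈ 91.441)
M - S*u = 9206240 - 3160*23409/256 = 9206240 - 1*9246555/32 = 9206240 - 9246555/32 = 285353125/32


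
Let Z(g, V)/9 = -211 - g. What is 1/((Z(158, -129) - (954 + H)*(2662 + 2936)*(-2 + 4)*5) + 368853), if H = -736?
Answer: -1/11838108 ≈ -8.4473e-8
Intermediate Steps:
Z(g, V) = -1899 - 9*g (Z(g, V) = 9*(-211 - g) = -1899 - 9*g)
1/((Z(158, -129) - (954 + H)*(2662 + 2936)*(-2 + 4)*5) + 368853) = 1/(((-1899 - 9*158) - (954 - 736)*(2662 + 2936)*(-2 + 4)*5) + 368853) = 1/(((-1899 - 1422) - 218*5598*2*5) + 368853) = 1/((-3321 - 1220364*10) + 368853) = 1/((-3321 - 1*12203640) + 368853) = 1/((-3321 - 12203640) + 368853) = 1/(-12206961 + 368853) = 1/(-11838108) = -1/11838108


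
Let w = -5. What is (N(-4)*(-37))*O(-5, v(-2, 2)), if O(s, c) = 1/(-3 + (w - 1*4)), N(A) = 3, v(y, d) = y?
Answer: 37/4 ≈ 9.2500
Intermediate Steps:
O(s, c) = -1/12 (O(s, c) = 1/(-3 + (-5 - 1*4)) = 1/(-3 + (-5 - 4)) = 1/(-3 - 9) = 1/(-12) = -1/12)
(N(-4)*(-37))*O(-5, v(-2, 2)) = (3*(-37))*(-1/12) = -111*(-1/12) = 37/4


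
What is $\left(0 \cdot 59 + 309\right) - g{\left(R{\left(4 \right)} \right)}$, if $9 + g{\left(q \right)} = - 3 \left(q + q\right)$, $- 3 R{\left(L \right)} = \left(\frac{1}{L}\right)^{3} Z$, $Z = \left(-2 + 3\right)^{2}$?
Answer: $\frac{10175}{32} \approx 317.97$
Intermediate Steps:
$Z = 1$ ($Z = 1^{2} = 1$)
$R{\left(L \right)} = - \frac{1}{3 L^{3}}$ ($R{\left(L \right)} = - \frac{\left(\frac{1}{L}\right)^{3} \cdot 1}{3} = - \frac{\frac{1}{L^{3}} \cdot 1}{3} = - \frac{1}{3 L^{3}}$)
$g{\left(q \right)} = -9 - 6 q$ ($g{\left(q \right)} = -9 - 3 \left(q + q\right) = -9 - 3 \cdot 2 q = -9 - 6 q$)
$\left(0 \cdot 59 + 309\right) - g{\left(R{\left(4 \right)} \right)} = \left(0 \cdot 59 + 309\right) - \left(-9 - 6 \left(- \frac{1}{3 \cdot 64}\right)\right) = \left(0 + 309\right) - \left(-9 - 6 \left(\left(- \frac{1}{3}\right) \frac{1}{64}\right)\right) = 309 - \left(-9 - - \frac{1}{32}\right) = 309 - \left(-9 + \frac{1}{32}\right) = 309 - - \frac{287}{32} = 309 + \frac{287}{32} = \frac{10175}{32}$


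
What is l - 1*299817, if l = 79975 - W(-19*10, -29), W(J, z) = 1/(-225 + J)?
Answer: -91234429/415 ≈ -2.1984e+5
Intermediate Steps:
l = 33189626/415 (l = 79975 - 1/(-225 - 19*10) = 79975 - 1/(-225 - 190) = 79975 - 1/(-415) = 79975 - 1*(-1/415) = 79975 + 1/415 = 33189626/415 ≈ 79975.)
l - 1*299817 = 33189626/415 - 1*299817 = 33189626/415 - 299817 = -91234429/415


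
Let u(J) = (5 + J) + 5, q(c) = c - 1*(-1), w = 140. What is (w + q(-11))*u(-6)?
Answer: 520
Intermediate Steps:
q(c) = 1 + c (q(c) = c + 1 = 1 + c)
u(J) = 10 + J
(w + q(-11))*u(-6) = (140 + (1 - 11))*(10 - 6) = (140 - 10)*4 = 130*4 = 520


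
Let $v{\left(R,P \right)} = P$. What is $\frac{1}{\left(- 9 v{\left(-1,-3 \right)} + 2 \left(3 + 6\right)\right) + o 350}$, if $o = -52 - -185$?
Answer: $\frac{1}{46595} \approx 2.1462 \cdot 10^{-5}$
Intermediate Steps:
$o = 133$ ($o = -52 + 185 = 133$)
$\frac{1}{\left(- 9 v{\left(-1,-3 \right)} + 2 \left(3 + 6\right)\right) + o 350} = \frac{1}{\left(\left(-9\right) \left(-3\right) + 2 \left(3 + 6\right)\right) + 133 \cdot 350} = \frac{1}{\left(27 + 2 \cdot 9\right) + 46550} = \frac{1}{\left(27 + 18\right) + 46550} = \frac{1}{45 + 46550} = \frac{1}{46595}$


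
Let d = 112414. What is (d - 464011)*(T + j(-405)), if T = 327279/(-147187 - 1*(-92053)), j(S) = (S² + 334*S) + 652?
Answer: -63326458318847/6126 ≈ -1.0337e+10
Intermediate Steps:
j(S) = 652 + S² + 334*S
T = -109093/18378 (T = 327279/(-147187 + 92053) = 327279/(-55134) = 327279*(-1/55134) = -109093/18378 ≈ -5.9361)
(d - 464011)*(T + j(-405)) = (112414 - 464011)*(-109093/18378 + (652 + (-405)² + 334*(-405))) = -351597*(-109093/18378 + (652 + 164025 - 135270)) = -351597*(-109093/18378 + 29407) = -351597*540332753/18378 = -63326458318847/6126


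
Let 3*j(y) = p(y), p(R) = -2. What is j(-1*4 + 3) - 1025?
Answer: -3077/3 ≈ -1025.7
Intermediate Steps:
j(y) = -⅔ (j(y) = (⅓)*(-2) = -⅔)
j(-1*4 + 3) - 1025 = -⅔ - 1025 = -3077/3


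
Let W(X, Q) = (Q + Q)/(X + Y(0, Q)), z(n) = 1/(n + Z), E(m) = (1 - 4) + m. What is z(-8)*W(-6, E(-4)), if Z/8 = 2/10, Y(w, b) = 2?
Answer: -35/64 ≈ -0.54688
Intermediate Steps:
Z = 8/5 (Z = 8*(2/10) = 8*(2*(⅒)) = 8*(⅕) = 8/5 ≈ 1.6000)
E(m) = -3 + m
z(n) = 1/(8/5 + n) (z(n) = 1/(n + 8/5) = 1/(8/5 + n))
W(X, Q) = 2*Q/(2 + X) (W(X, Q) = (Q + Q)/(X + 2) = (2*Q)/(2 + X) = 2*Q/(2 + X))
z(-8)*W(-6, E(-4)) = (5/(8 + 5*(-8)))*(2*(-3 - 4)/(2 - 6)) = (5/(8 - 40))*(2*(-7)/(-4)) = (5/(-32))*(2*(-7)*(-¼)) = (5*(-1/32))*(7/2) = -5/32*7/2 = -35/64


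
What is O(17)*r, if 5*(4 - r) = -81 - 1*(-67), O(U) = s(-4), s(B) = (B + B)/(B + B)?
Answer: 34/5 ≈ 6.8000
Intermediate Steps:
s(B) = 1 (s(B) = (2*B)/((2*B)) = (2*B)*(1/(2*B)) = 1)
O(U) = 1
r = 34/5 (r = 4 - (-81 - 1*(-67))/5 = 4 - (-81 + 67)/5 = 4 - ⅕*(-14) = 4 + 14/5 = 34/5 ≈ 6.8000)
O(17)*r = 1*(34/5) = 34/5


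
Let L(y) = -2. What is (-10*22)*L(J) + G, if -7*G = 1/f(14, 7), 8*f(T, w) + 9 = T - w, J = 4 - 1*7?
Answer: 3084/7 ≈ 440.57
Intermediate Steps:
J = -3 (J = 4 - 7 = -3)
f(T, w) = -9/8 - w/8 + T/8 (f(T, w) = -9/8 + (T - w)/8 = -9/8 + (-w/8 + T/8) = -9/8 - w/8 + T/8)
G = 4/7 (G = -1/(7*(-9/8 - ⅛*7 + (⅛)*14)) = -1/(7*(-9/8 - 7/8 + 7/4)) = -1/(7*(-¼)) = -⅐*(-4) = 4/7 ≈ 0.57143)
(-10*22)*L(J) + G = -10*22*(-2) + 4/7 = -220*(-2) + 4/7 = 440 + 4/7 = 3084/7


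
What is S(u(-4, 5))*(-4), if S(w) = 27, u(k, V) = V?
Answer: -108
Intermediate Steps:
S(u(-4, 5))*(-4) = 27*(-4) = -108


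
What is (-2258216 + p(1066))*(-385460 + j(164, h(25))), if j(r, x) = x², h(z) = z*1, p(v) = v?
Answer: 868630320250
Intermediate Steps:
h(z) = z
(-2258216 + p(1066))*(-385460 + j(164, h(25))) = (-2258216 + 1066)*(-385460 + 25²) = -2257150*(-385460 + 625) = -2257150*(-384835) = 868630320250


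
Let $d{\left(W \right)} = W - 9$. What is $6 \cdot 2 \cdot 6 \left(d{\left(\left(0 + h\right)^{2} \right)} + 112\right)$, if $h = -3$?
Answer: $8064$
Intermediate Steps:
$d{\left(W \right)} = -9 + W$ ($d{\left(W \right)} = W - 9 = -9 + W$)
$6 \cdot 2 \cdot 6 \left(d{\left(\left(0 + h\right)^{2} \right)} + 112\right) = 6 \cdot 2 \cdot 6 \left(\left(-9 + \left(0 - 3\right)^{2}\right) + 112\right) = 12 \cdot 6 \left(\left(-9 + \left(-3\right)^{2}\right) + 112\right) = 72 \left(\left(-9 + 9\right) + 112\right) = 72 \left(0 + 112\right) = 72 \cdot 112 = 8064$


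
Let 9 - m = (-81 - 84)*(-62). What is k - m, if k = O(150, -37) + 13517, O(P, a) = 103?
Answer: 23841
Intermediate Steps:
k = 13620 (k = 103 + 13517 = 13620)
m = -10221 (m = 9 - (-81 - 84)*(-62) = 9 - (-165)*(-62) = 9 - 1*10230 = 9 - 10230 = -10221)
k - m = 13620 - 1*(-10221) = 13620 + 10221 = 23841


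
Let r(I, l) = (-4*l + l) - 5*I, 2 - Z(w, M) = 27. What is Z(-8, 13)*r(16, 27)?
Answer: 4025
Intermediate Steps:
Z(w, M) = -25 (Z(w, M) = 2 - 1*27 = 2 - 27 = -25)
r(I, l) = -5*I - 3*l (r(I, l) = -3*l - 5*I = -5*I - 3*l)
Z(-8, 13)*r(16, 27) = -25*(-5*16 - 3*27) = -25*(-80 - 81) = -25*(-161) = 4025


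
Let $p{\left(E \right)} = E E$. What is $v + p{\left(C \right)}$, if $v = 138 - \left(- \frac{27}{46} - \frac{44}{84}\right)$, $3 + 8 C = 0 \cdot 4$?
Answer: $\frac{4304539}{30912} \approx 139.25$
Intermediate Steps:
$C = - \frac{3}{8}$ ($C = - \frac{3}{8} + \frac{0 \cdot 4}{8} = - \frac{3}{8} + \frac{1}{8} \cdot 0 = - \frac{3}{8} + 0 = - \frac{3}{8} \approx -0.375$)
$p{\left(E \right)} = E^{2}$
$v = \frac{134381}{966}$ ($v = 138 - \left(\left(-27\right) \frac{1}{46} - \frac{11}{21}\right) = 138 - \left(- \frac{27}{46} - \frac{11}{21}\right) = 138 - - \frac{1073}{966} = 138 + \frac{1073}{966} = \frac{134381}{966} \approx 139.11$)
$v + p{\left(C \right)} = \frac{134381}{966} + \left(- \frac{3}{8}\right)^{2} = \frac{134381}{966} + \frac{9}{64} = \frac{4304539}{30912}$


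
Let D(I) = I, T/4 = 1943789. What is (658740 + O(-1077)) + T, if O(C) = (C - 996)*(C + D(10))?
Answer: 10645787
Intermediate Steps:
T = 7775156 (T = 4*1943789 = 7775156)
O(C) = (-996 + C)*(10 + C) (O(C) = (C - 996)*(C + 10) = (-996 + C)*(10 + C))
(658740 + O(-1077)) + T = (658740 + (-9960 + (-1077)² - 986*(-1077))) + 7775156 = (658740 + (-9960 + 1159929 + 1061922)) + 7775156 = (658740 + 2211891) + 7775156 = 2870631 + 7775156 = 10645787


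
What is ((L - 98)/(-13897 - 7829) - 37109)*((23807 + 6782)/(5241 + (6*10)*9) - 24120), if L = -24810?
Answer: 56195378776933303/62799003 ≈ 8.9484e+8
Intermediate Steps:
((L - 98)/(-13897 - 7829) - 37109)*((23807 + 6782)/(5241 + (6*10)*9) - 24120) = ((-24810 - 98)/(-13897 - 7829) - 37109)*((23807 + 6782)/(5241 + (6*10)*9) - 24120) = (-24908/(-21726) - 37109)*(30589/(5241 + 60*9) - 24120) = (-24908*(-1/21726) - 37109)*(30589/(5241 + 540) - 24120) = (12454/10863 - 37109)*(30589/5781 - 24120) = -403102613*(30589*(1/5781) - 24120)/10863 = -403102613*(30589/5781 - 24120)/10863 = -403102613/10863*(-139407131/5781) = 56195378776933303/62799003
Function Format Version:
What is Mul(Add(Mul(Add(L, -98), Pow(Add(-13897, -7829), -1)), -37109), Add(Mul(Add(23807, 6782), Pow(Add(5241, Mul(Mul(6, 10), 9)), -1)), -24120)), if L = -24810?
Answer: Rational(56195378776933303, 62799003) ≈ 8.9484e+8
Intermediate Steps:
Mul(Add(Mul(Add(L, -98), Pow(Add(-13897, -7829), -1)), -37109), Add(Mul(Add(23807, 6782), Pow(Add(5241, Mul(Mul(6, 10), 9)), -1)), -24120)) = Mul(Add(Mul(Add(-24810, -98), Pow(Add(-13897, -7829), -1)), -37109), Add(Mul(Add(23807, 6782), Pow(Add(5241, Mul(Mul(6, 10), 9)), -1)), -24120)) = Mul(Add(Mul(-24908, Pow(-21726, -1)), -37109), Add(Mul(30589, Pow(Add(5241, Mul(60, 9)), -1)), -24120)) = Mul(Add(Mul(-24908, Rational(-1, 21726)), -37109), Add(Mul(30589, Pow(Add(5241, 540), -1)), -24120)) = Mul(Add(Rational(12454, 10863), -37109), Add(Mul(30589, Pow(5781, -1)), -24120)) = Mul(Rational(-403102613, 10863), Add(Mul(30589, Rational(1, 5781)), -24120)) = Mul(Rational(-403102613, 10863), Add(Rational(30589, 5781), -24120)) = Mul(Rational(-403102613, 10863), Rational(-139407131, 5781)) = Rational(56195378776933303, 62799003)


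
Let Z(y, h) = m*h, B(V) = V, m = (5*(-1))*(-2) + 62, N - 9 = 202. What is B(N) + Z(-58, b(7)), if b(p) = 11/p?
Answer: 2269/7 ≈ 324.14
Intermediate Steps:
N = 211 (N = 9 + 202 = 211)
m = 72 (m = -5*(-2) + 62 = 10 + 62 = 72)
Z(y, h) = 72*h
B(N) + Z(-58, b(7)) = 211 + 72*(11/7) = 211 + 792/7 = 2269/7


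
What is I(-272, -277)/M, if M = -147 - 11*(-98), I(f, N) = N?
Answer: -277/931 ≈ -0.29753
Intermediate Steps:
M = 931 (M = -147 + 1078 = 931)
I(-272, -277)/M = -277/931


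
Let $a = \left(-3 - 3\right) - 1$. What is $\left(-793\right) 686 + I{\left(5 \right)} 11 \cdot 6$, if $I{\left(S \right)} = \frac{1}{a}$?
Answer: $- \frac{3808052}{7} \approx -5.4401 \cdot 10^{5}$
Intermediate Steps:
$a = -7$ ($a = \left(-3 - 3\right) - 1 = -6 - 1 = -7$)
$I{\left(S \right)} = - \frac{1}{7}$ ($I{\left(S \right)} = \frac{1}{-7} = - \frac{1}{7}$)
$\left(-793\right) 686 + I{\left(5 \right)} 11 \cdot 6 = \left(-793\right) 686 + \left(- \frac{1}{7}\right) 11 \cdot 6 = -543998 - \frac{66}{7} = - \frac{3808052}{7}$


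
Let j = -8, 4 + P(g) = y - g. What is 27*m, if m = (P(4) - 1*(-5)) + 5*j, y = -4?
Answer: -1269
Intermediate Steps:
P(g) = -8 - g (P(g) = -4 + (-4 - g) = -8 - g)
m = -47 (m = ((-8 - 1*4) - 1*(-5)) + 5*(-8) = ((-8 - 4) + 5) - 40 = (-12 + 5) - 40 = -7 - 40 = -47)
27*m = 27*(-47) = -1269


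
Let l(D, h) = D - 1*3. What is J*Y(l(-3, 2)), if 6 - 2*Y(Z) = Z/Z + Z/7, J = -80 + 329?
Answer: 10209/14 ≈ 729.21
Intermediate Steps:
l(D, h) = -3 + D (l(D, h) = D - 3 = -3 + D)
J = 249
Y(Z) = 5/2 - Z/14 (Y(Z) = 3 - (Z/Z + Z/7)/2 = 3 - (1 + Z*(⅐))/2 = 3 - (1 + Z/7)/2 = 3 + (-½ - Z/14) = 5/2 - Z/14)
J*Y(l(-3, 2)) = 249*(5/2 - (-3 - 3)/14) = 249*(5/2 - 1/14*(-6)) = 249*(5/2 + 3/7) = 249*(41/14) = 10209/14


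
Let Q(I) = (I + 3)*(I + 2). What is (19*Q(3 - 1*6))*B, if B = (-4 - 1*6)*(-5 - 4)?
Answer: 0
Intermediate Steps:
B = 90 (B = (-4 - 6)*(-9) = -10*(-9) = 90)
Q(I) = (2 + I)*(3 + I) (Q(I) = (3 + I)*(2 + I) = (2 + I)*(3 + I))
(19*Q(3 - 1*6))*B = (19*(6 + (3 - 1*6)² + 5*(3 - 1*6)))*90 = (19*(6 + (3 - 6)² + 5*(3 - 6)))*90 = (19*(6 + (-3)² + 5*(-3)))*90 = (19*(6 + 9 - 15))*90 = (19*0)*90 = 0*90 = 0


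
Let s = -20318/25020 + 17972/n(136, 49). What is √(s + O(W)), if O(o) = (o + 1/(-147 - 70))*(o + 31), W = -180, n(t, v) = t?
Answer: √1594486239070588535/7691565 ≈ 164.17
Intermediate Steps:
s = 13965506/106335 (s = -20318/25020 + 17972/136 = -20318*1/25020 + 17972*(1/136) = -10159/12510 + 4493/34 = 13965506/106335 ≈ 131.33)
O(o) = (31 + o)*(-1/217 + o) (O(o) = (o + 1/(-217))*(31 + o) = (o - 1/217)*(31 + o) = (-1/217 + o)*(31 + o) = (31 + o)*(-1/217 + o))
√(s + O(W)) = √(13965506/106335 + (-⅐ + (-180)² + (6726/217)*(-180))) = √(13965506/106335 + (-⅐ + 32400 - 1210680/217)) = √(13965506/106335 + 5820089/217) = √(621909678617/23074695) = √1594486239070588535/7691565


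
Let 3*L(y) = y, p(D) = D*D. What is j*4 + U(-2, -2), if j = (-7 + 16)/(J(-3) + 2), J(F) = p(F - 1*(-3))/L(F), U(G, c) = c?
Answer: 16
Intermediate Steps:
p(D) = D**2
L(y) = y/3
J(F) = 3*(3 + F)**2/F (J(F) = (F - 1*(-3))**2/((F/3)) = (F + 3)**2*(3/F) = (3 + F)**2*(3/F) = 3*(3 + F)**2/F)
j = 9/2 (j = (-7 + 16)/(3*(3 - 3)**2/(-3) + 2) = 9/(3*(-1/3)*0**2 + 2) = 9/(3*(-1/3)*0 + 2) = 9/(0 + 2) = 9/2 ≈ 4.5000)
j*4 + U(-2, -2) = (9/2)*4 - 2 = 18 - 2 = 16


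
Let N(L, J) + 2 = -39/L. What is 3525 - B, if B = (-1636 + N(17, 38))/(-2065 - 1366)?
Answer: 205574790/58327 ≈ 3524.5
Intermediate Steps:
N(L, J) = -2 - 39/L
B = 27885/58327 (B = (-1636 + (-2 - 39/17))/(-2065 - 1366) = (-1636 + (-2 - 39*1/17))/(-3431) = (-1636 + (-2 - 39/17))*(-1/3431) = (-1636 - 73/17)*(-1/3431) = -27885/17*(-1/3431) = 27885/58327 ≈ 0.47808)
3525 - B = 3525 - 1*27885/58327 = 3525 - 27885/58327 = 205574790/58327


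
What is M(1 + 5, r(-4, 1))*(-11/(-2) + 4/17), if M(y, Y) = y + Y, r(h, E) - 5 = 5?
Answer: 1560/17 ≈ 91.765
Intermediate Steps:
r(h, E) = 10 (r(h, E) = 5 + 5 = 10)
M(y, Y) = Y + y
M(1 + 5, r(-4, 1))*(-11/(-2) + 4/17) = (10 + (1 + 5))*(-11/(-2) + 4/17) = (10 + 6)*(-11*(-1/2) + 4*(1/17)) = 16*(11/2 + 4/17) = 16*(195/34) = 1560/17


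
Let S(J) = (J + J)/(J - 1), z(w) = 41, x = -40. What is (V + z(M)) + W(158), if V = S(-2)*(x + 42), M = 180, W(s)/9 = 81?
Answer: 2318/3 ≈ 772.67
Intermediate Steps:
W(s) = 729 (W(s) = 9*81 = 729)
S(J) = 2*J/(-1 + J) (S(J) = (2*J)/(-1 + J) = 2*J/(-1 + J))
V = 8/3 (V = (2*(-2)/(-1 - 2))*(-40 + 42) = (2*(-2)/(-3))*2 = (2*(-2)*(-⅓))*2 = (4/3)*2 = 8/3 ≈ 2.6667)
(V + z(M)) + W(158) = (8/3 + 41) + 729 = 131/3 + 729 = 2318/3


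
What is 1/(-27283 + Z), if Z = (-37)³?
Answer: -1/77936 ≈ -1.2831e-5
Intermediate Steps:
Z = -50653
1/(-27283 + Z) = 1/(-27283 - 50653) = 1/(-77936) = -1/77936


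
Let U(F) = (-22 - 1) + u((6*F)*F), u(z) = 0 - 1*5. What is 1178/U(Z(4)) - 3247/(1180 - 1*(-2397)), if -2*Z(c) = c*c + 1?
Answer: -307473/7154 ≈ -42.979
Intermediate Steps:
u(z) = -5 (u(z) = 0 - 5 = -5)
Z(c) = -½ - c²/2 (Z(c) = -(c*c + 1)/2 = -(c² + 1)/2 = -(1 + c²)/2 = -½ - c²/2)
U(F) = -28 (U(F) = (-22 - 1) - 5 = -23 - 5 = -28)
1178/U(Z(4)) - 3247/(1180 - 1*(-2397)) = 1178/(-28) - 3247/(1180 - 1*(-2397)) = 1178*(-1/28) - 3247/(1180 + 2397) = -589/14 - 3247/3577 = -307473/7154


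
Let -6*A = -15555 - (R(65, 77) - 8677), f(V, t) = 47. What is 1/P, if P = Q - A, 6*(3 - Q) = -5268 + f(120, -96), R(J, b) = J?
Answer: -1/284 ≈ -0.0035211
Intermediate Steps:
Q = 5239/6 (Q = 3 - (-5268 + 47)/6 = 3 - 1/6*(-5221) = 3 + 5221/6 = 5239/6 ≈ 873.17)
A = 6943/6 (A = -(-15555 - (65 - 8677))/6 = -(-15555 - 1*(-8612))/6 = -(-15555 + 8612)/6 = -1/6*(-6943) = 6943/6 ≈ 1157.2)
P = -284 (P = 5239/6 - 1*6943/6 = 5239/6 - 6943/6 = -284)
1/P = 1/(-284) = -1/284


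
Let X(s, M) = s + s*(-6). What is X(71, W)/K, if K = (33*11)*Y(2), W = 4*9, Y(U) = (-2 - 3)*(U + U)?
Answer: 71/1452 ≈ 0.048898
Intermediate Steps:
Y(U) = -10*U
W = 36
K = -7260 (K = (33*11)*(-10*2) = 363*(-20) = -7260)
X(s, M) = -5*s (X(s, M) = s - 6*s = -5*s)
X(71, W)/K = -5*71/(-7260) = -355*(-1/7260) = 71/1452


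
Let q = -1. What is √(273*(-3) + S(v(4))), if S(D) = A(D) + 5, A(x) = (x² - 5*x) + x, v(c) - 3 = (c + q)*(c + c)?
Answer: I*√193 ≈ 13.892*I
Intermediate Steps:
v(c) = 3 + 2*c*(-1 + c) (v(c) = 3 + (c - 1)*(c + c) = 3 + (-1 + c)*(2*c) = 3 + 2*c*(-1 + c))
A(x) = x² - 4*x
S(D) = 5 + D*(-4 + D) (S(D) = D*(-4 + D) + 5 = 5 + D*(-4 + D))
√(273*(-3) + S(v(4))) = √(273*(-3) + (5 + (3 - 2*4 + 2*4²)*(-4 + (3 - 2*4 + 2*4²)))) = √(-819 + (5 + (3 - 8 + 2*16)*(-4 + (3 - 8 + 2*16)))) = √(-819 + (5 + (3 - 8 + 32)*(-4 + (3 - 8 + 32)))) = √(-819 + (5 + 27*(-4 + 27))) = √(-819 + (5 + 27*23)) = √(-819 + (5 + 621)) = √(-819 + 626) = √(-193) = I*√193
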